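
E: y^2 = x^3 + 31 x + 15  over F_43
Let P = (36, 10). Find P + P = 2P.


Doubling: s = (3 x1^2 + a) / (2 y1)
s = (3*36^2 + 31) / (2*10) mod 43 = 39
x3 = s^2 - 2 x1 mod 43 = 39^2 - 2*36 = 30
y3 = s (x1 - x3) - y1 mod 43 = 39 * (36 - 30) - 10 = 9

2P = (30, 9)


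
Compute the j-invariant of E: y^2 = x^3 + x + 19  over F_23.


Delta = -16(4 a^3 + 27 b^2) mod 23 = 16
-1728 * (4 a)^3 = -1728 * (4*1)^3 mod 23 = 15
j = 15 * 16^(-1) mod 23 = 11

j = 11 (mod 23)


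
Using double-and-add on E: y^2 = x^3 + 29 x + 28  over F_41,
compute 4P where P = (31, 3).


k = 4 = 100_2 (binary, LSB first: 001)
Double-and-add from P = (31, 3):
  bit 0 = 0: acc unchanged = O
  bit 1 = 0: acc unchanged = O
  bit 2 = 1: acc = O + (28, 23) = (28, 23)

4P = (28, 23)


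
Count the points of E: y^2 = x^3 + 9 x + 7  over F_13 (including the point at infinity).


For each x in F_13, count y with y^2 = x^3 + 9 x + 7 mod 13:
  x = 1: RHS = 4, y in [2, 11]  -> 2 point(s)
  x = 3: RHS = 9, y in [3, 10]  -> 2 point(s)
  x = 4: RHS = 3, y in [4, 9]  -> 2 point(s)
  x = 6: RHS = 4, y in [2, 11]  -> 2 point(s)
  x = 7: RHS = 10, y in [6, 7]  -> 2 point(s)
  x = 12: RHS = 10, y in [6, 7]  -> 2 point(s)
Affine points: 12. Add the point at infinity: total = 13.

#E(F_13) = 13


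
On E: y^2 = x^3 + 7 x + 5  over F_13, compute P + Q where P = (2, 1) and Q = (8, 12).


P != Q, so use the chord formula.
s = (y2 - y1) / (x2 - x1) = (11) / (6) mod 13 = 4
x3 = s^2 - x1 - x2 mod 13 = 4^2 - 2 - 8 = 6
y3 = s (x1 - x3) - y1 mod 13 = 4 * (2 - 6) - 1 = 9

P + Q = (6, 9)


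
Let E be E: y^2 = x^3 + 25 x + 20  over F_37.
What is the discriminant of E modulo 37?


4 a^3 + 27 b^2 = 4*25^3 + 27*20^2 = 62500 + 10800 = 73300
Delta = -16 * (73300) = -1172800
Delta mod 37 = 26

Delta = 26 (mod 37)


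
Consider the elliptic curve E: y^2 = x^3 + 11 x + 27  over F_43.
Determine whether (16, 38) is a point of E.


Check whether y^2 = x^3 + 11 x + 27 (mod 43) for (x, y) = (16, 38).
LHS: y^2 = 38^2 mod 43 = 25
RHS: x^3 + 11 x + 27 = 16^3 + 11*16 + 27 mod 43 = 42
LHS != RHS

No, not on the curve


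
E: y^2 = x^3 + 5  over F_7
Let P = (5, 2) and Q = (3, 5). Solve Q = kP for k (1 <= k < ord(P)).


Enumerate multiples of P until we hit Q = (3, 5):
  1P = (5, 2)
  2P = (6, 2)
  3P = (3, 5)
Match found at i = 3.

k = 3


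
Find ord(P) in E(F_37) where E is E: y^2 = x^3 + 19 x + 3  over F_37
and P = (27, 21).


Compute successive multiples of P until we hit O:
  1P = (27, 21)
  2P = (16, 0)
  3P = (27, 16)
  4P = O

ord(P) = 4


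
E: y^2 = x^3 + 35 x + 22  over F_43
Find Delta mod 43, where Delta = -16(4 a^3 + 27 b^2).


4 a^3 + 27 b^2 = 4*35^3 + 27*22^2 = 171500 + 13068 = 184568
Delta = -16 * (184568) = -2953088
Delta mod 43 = 23

Delta = 23 (mod 43)


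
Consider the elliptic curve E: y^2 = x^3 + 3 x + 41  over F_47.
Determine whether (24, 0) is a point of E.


Check whether y^2 = x^3 + 3 x + 41 (mod 47) for (x, y) = (24, 0).
LHS: y^2 = 0^2 mod 47 = 0
RHS: x^3 + 3 x + 41 = 24^3 + 3*24 + 41 mod 47 = 25
LHS != RHS

No, not on the curve


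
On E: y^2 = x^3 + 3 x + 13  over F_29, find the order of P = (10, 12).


Compute successive multiples of P until we hit O:
  1P = (10, 12)
  2P = (3, 22)
  3P = (21, 12)
  4P = (27, 17)
  5P = (25, 16)
  6P = (0, 10)
  7P = (26, 8)
  8P = (13, 25)
  ... (continuing to 20P)
  20P = O

ord(P) = 20


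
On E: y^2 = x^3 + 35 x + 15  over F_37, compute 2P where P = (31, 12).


Doubling: s = (3 x1^2 + a) / (2 y1)
s = (3*31^2 + 35) / (2*12) mod 37 = 26
x3 = s^2 - 2 x1 mod 37 = 26^2 - 2*31 = 22
y3 = s (x1 - x3) - y1 mod 37 = 26 * (31 - 22) - 12 = 0

2P = (22, 0)


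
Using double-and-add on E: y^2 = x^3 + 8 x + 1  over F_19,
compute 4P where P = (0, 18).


k = 4 = 100_2 (binary, LSB first: 001)
Double-and-add from P = (0, 18):
  bit 0 = 0: acc unchanged = O
  bit 1 = 0: acc unchanged = O
  bit 2 = 1: acc = O + (7, 1) = (7, 1)

4P = (7, 1)


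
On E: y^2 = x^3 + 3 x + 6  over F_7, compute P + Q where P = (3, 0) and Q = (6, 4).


P != Q, so use the chord formula.
s = (y2 - y1) / (x2 - x1) = (4) / (3) mod 7 = 6
x3 = s^2 - x1 - x2 mod 7 = 6^2 - 3 - 6 = 6
y3 = s (x1 - x3) - y1 mod 7 = 6 * (3 - 6) - 0 = 3

P + Q = (6, 3)


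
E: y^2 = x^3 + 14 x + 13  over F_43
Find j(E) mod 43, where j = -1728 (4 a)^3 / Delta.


Delta = -16(4 a^3 + 27 b^2) mod 43 = 2
-1728 * (4 a)^3 = -1728 * (4*14)^3 mod 43 = 11
j = 11 * 2^(-1) mod 43 = 27

j = 27 (mod 43)


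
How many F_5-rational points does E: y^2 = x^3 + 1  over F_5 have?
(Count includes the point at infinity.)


For each x in F_5, count y with y^2 = x^3 + 0 x + 1 mod 5:
  x = 0: RHS = 1, y in [1, 4]  -> 2 point(s)
  x = 2: RHS = 4, y in [2, 3]  -> 2 point(s)
  x = 4: RHS = 0, y in [0]  -> 1 point(s)
Affine points: 5. Add the point at infinity: total = 6.

#E(F_5) = 6


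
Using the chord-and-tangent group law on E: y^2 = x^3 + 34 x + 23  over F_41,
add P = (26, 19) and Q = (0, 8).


P != Q, so use the chord formula.
s = (y2 - y1) / (x2 - x1) = (30) / (15) mod 41 = 2
x3 = s^2 - x1 - x2 mod 41 = 2^2 - 26 - 0 = 19
y3 = s (x1 - x3) - y1 mod 41 = 2 * (26 - 19) - 19 = 36

P + Q = (19, 36)


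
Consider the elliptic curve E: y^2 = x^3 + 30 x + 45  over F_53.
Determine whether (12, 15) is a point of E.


Check whether y^2 = x^3 + 30 x + 45 (mod 53) for (x, y) = (12, 15).
LHS: y^2 = 15^2 mod 53 = 13
RHS: x^3 + 30 x + 45 = 12^3 + 30*12 + 45 mod 53 = 13
LHS = RHS

Yes, on the curve


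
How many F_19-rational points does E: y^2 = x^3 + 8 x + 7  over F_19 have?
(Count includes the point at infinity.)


For each x in F_19, count y with y^2 = x^3 + 8 x + 7 mod 19:
  x = 0: RHS = 7, y in [8, 11]  -> 2 point(s)
  x = 1: RHS = 16, y in [4, 15]  -> 2 point(s)
  x = 3: RHS = 1, y in [1, 18]  -> 2 point(s)
  x = 5: RHS = 1, y in [1, 18]  -> 2 point(s)
  x = 6: RHS = 5, y in [9, 10]  -> 2 point(s)
  x = 7: RHS = 7, y in [8, 11]  -> 2 point(s)
  x = 10: RHS = 4, y in [2, 17]  -> 2 point(s)
  x = 11: RHS = 1, y in [1, 18]  -> 2 point(s)
  x = 12: RHS = 7, y in [8, 11]  -> 2 point(s)
  x = 13: RHS = 9, y in [3, 16]  -> 2 point(s)
  x = 15: RHS = 6, y in [5, 14]  -> 2 point(s)
  x = 18: RHS = 17, y in [6, 13]  -> 2 point(s)
Affine points: 24. Add the point at infinity: total = 25.

#E(F_19) = 25


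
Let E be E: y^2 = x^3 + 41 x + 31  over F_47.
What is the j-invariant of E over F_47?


Delta = -16(4 a^3 + 27 b^2) mod 47 = 5
-1728 * (4 a)^3 = -1728 * (4*41)^3 mod 47 = 28
j = 28 * 5^(-1) mod 47 = 15

j = 15 (mod 47)


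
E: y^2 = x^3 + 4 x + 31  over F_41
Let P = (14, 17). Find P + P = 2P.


Doubling: s = (3 x1^2 + a) / (2 y1)
s = (3*14^2 + 4) / (2*17) mod 41 = 15
x3 = s^2 - 2 x1 mod 41 = 15^2 - 2*14 = 33
y3 = s (x1 - x3) - y1 mod 41 = 15 * (14 - 33) - 17 = 26

2P = (33, 26)


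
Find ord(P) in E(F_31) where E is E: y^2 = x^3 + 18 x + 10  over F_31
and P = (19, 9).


Compute successive multiples of P until we hit O:
  1P = (19, 9)
  2P = (29, 20)
  3P = (18, 20)
  4P = (22, 24)
  5P = (15, 11)
  6P = (5, 15)
  7P = (23, 6)
  8P = (7, 13)
  ... (continuing to 28P)
  28P = O

ord(P) = 28


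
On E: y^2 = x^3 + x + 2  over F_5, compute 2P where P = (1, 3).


k = 2 = 10_2 (binary, LSB first: 01)
Double-and-add from P = (1, 3):
  bit 0 = 0: acc unchanged = O
  bit 1 = 1: acc = O + (4, 0) = (4, 0)

2P = (4, 0)


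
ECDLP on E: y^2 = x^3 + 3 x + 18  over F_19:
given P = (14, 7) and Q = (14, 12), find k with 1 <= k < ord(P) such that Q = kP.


Enumerate multiples of P until we hit Q = (14, 12):
  1P = (14, 7)
  2P = (17, 17)
  3P = (16, 18)
  4P = (5, 14)
  5P = (6, 10)
  6P = (3, 15)
  7P = (3, 4)
  8P = (6, 9)
  9P = (5, 5)
  10P = (16, 1)
  11P = (17, 2)
  12P = (14, 12)
Match found at i = 12.

k = 12


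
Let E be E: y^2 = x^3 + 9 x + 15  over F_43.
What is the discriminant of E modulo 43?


4 a^3 + 27 b^2 = 4*9^3 + 27*15^2 = 2916 + 6075 = 8991
Delta = -16 * (8991) = -143856
Delta mod 43 = 22

Delta = 22 (mod 43)


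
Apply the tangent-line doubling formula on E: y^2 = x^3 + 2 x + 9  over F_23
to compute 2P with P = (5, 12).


Doubling: s = (3 x1^2 + a) / (2 y1)
s = (3*5^2 + 2) / (2*12) mod 23 = 8
x3 = s^2 - 2 x1 mod 23 = 8^2 - 2*5 = 8
y3 = s (x1 - x3) - y1 mod 23 = 8 * (5 - 8) - 12 = 10

2P = (8, 10)


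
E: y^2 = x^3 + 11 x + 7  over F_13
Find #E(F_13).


For each x in F_13, count y with y^2 = x^3 + 11 x + 7 mod 13:
  x = 6: RHS = 3, y in [4, 9]  -> 2 point(s)
  x = 8: RHS = 9, y in [3, 10]  -> 2 point(s)
  x = 9: RHS = 3, y in [4, 9]  -> 2 point(s)
  x = 10: RHS = 12, y in [5, 8]  -> 2 point(s)
  x = 11: RHS = 3, y in [4, 9]  -> 2 point(s)
Affine points: 10. Add the point at infinity: total = 11.

#E(F_13) = 11


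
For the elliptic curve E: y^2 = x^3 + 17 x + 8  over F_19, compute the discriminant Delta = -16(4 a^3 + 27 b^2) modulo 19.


4 a^3 + 27 b^2 = 4*17^3 + 27*8^2 = 19652 + 1728 = 21380
Delta = -16 * (21380) = -342080
Delta mod 19 = 15

Delta = 15 (mod 19)


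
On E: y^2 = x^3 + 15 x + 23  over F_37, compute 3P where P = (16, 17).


k = 3 = 11_2 (binary, LSB first: 11)
Double-and-add from P = (16, 17):
  bit 0 = 1: acc = O + (16, 17) = (16, 17)
  bit 1 = 1: acc = (16, 17) + (9, 6) = (19, 10)

3P = (19, 10)


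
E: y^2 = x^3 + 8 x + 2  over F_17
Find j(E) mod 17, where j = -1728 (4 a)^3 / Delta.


Delta = -16(4 a^3 + 27 b^2) mod 17 = 14
-1728 * (4 a)^3 = -1728 * (4*8)^3 mod 17 = 3
j = 3 * 14^(-1) mod 17 = 16

j = 16 (mod 17)


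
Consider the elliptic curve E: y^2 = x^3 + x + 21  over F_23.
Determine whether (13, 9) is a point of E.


Check whether y^2 = x^3 + 1 x + 21 (mod 23) for (x, y) = (13, 9).
LHS: y^2 = 9^2 mod 23 = 12
RHS: x^3 + 1 x + 21 = 13^3 + 1*13 + 21 mod 23 = 0
LHS != RHS

No, not on the curve


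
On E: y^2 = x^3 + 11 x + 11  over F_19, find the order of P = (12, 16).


Compute successive multiples of P until we hit O:
  1P = (12, 16)
  2P = (15, 6)
  3P = (1, 17)
  4P = (17, 0)
  5P = (1, 2)
  6P = (15, 13)
  7P = (12, 3)
  8P = O

ord(P) = 8


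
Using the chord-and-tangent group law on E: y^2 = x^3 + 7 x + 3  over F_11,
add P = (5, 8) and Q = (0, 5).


P != Q, so use the chord formula.
s = (y2 - y1) / (x2 - x1) = (8) / (6) mod 11 = 5
x3 = s^2 - x1 - x2 mod 11 = 5^2 - 5 - 0 = 9
y3 = s (x1 - x3) - y1 mod 11 = 5 * (5 - 9) - 8 = 5

P + Q = (9, 5)


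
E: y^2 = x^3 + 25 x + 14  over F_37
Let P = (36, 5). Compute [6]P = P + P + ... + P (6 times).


k = 6 = 110_2 (binary, LSB first: 011)
Double-and-add from P = (36, 5):
  bit 0 = 0: acc unchanged = O
  bit 1 = 1: acc = O + (35, 20) = (35, 20)
  bit 2 = 1: acc = (35, 20) + (4, 17) = (26, 31)

6P = (26, 31)


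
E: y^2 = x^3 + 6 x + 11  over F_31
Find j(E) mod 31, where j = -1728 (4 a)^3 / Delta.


Delta = -16(4 a^3 + 27 b^2) mod 31 = 27
-1728 * (4 a)^3 = -1728 * (4*6)^3 mod 31 = 15
j = 15 * 27^(-1) mod 31 = 4

j = 4 (mod 31)


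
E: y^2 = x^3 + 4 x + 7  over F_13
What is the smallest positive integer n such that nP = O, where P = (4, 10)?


Compute successive multiples of P until we hit O:
  1P = (4, 10)
  2P = (5, 3)
  3P = (1, 8)
  4P = (7, 1)
  5P = (11, 11)
  6P = (2, 7)
  7P = (6, 0)
  8P = (2, 6)
  ... (continuing to 14P)
  14P = O

ord(P) = 14


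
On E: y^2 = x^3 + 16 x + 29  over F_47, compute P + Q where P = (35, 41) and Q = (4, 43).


P != Q, so use the chord formula.
s = (y2 - y1) / (x2 - x1) = (2) / (16) mod 47 = 6
x3 = s^2 - x1 - x2 mod 47 = 6^2 - 35 - 4 = 44
y3 = s (x1 - x3) - y1 mod 47 = 6 * (35 - 44) - 41 = 46

P + Q = (44, 46)


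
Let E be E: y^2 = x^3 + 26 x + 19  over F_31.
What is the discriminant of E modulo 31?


4 a^3 + 27 b^2 = 4*26^3 + 27*19^2 = 70304 + 9747 = 80051
Delta = -16 * (80051) = -1280816
Delta mod 31 = 11

Delta = 11 (mod 31)


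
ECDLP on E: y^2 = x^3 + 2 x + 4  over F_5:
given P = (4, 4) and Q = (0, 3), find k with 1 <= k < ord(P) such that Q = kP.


Enumerate multiples of P until we hit Q = (0, 3):
  1P = (4, 4)
  2P = (2, 1)
  3P = (0, 2)
  4P = (0, 3)
Match found at i = 4.

k = 4


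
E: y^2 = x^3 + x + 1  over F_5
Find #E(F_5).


For each x in F_5, count y with y^2 = x^3 + 1 x + 1 mod 5:
  x = 0: RHS = 1, y in [1, 4]  -> 2 point(s)
  x = 2: RHS = 1, y in [1, 4]  -> 2 point(s)
  x = 3: RHS = 1, y in [1, 4]  -> 2 point(s)
  x = 4: RHS = 4, y in [2, 3]  -> 2 point(s)
Affine points: 8. Add the point at infinity: total = 9.

#E(F_5) = 9


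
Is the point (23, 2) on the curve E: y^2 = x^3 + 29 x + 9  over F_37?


Check whether y^2 = x^3 + 29 x + 9 (mod 37) for (x, y) = (23, 2).
LHS: y^2 = 2^2 mod 37 = 4
RHS: x^3 + 29 x + 9 = 23^3 + 29*23 + 9 mod 37 = 4
LHS = RHS

Yes, on the curve


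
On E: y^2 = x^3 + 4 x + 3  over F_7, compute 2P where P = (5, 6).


Doubling: s = (3 x1^2 + a) / (2 y1)
s = (3*5^2 + 4) / (2*6) mod 7 = 6
x3 = s^2 - 2 x1 mod 7 = 6^2 - 2*5 = 5
y3 = s (x1 - x3) - y1 mod 7 = 6 * (5 - 5) - 6 = 1

2P = (5, 1)


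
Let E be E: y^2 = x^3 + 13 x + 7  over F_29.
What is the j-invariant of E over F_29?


Delta = -16(4 a^3 + 27 b^2) mod 29 = 15
-1728 * (4 a)^3 = -1728 * (4*13)^3 mod 29 = 18
j = 18 * 15^(-1) mod 29 = 7

j = 7 (mod 29)


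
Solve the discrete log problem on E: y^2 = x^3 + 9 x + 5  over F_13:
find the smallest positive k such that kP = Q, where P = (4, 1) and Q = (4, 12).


Enumerate multiples of P until we hit Q = (4, 12):
  1P = (4, 1)
  2P = (8, 2)
  3P = (10, 4)
  4P = (9, 3)
  5P = (9, 10)
  6P = (10, 9)
  7P = (8, 11)
  8P = (4, 12)
Match found at i = 8.

k = 8


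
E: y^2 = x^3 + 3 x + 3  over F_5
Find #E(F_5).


For each x in F_5, count y with y^2 = x^3 + 3 x + 3 mod 5:
  x = 3: RHS = 4, y in [2, 3]  -> 2 point(s)
  x = 4: RHS = 4, y in [2, 3]  -> 2 point(s)
Affine points: 4. Add the point at infinity: total = 5.

#E(F_5) = 5


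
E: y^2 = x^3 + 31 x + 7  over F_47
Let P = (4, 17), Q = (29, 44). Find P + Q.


P != Q, so use the chord formula.
s = (y2 - y1) / (x2 - x1) = (27) / (25) mod 47 = 18
x3 = s^2 - x1 - x2 mod 47 = 18^2 - 4 - 29 = 9
y3 = s (x1 - x3) - y1 mod 47 = 18 * (4 - 9) - 17 = 34

P + Q = (9, 34)


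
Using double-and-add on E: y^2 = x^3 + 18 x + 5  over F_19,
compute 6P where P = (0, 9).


k = 6 = 110_2 (binary, LSB first: 011)
Double-and-add from P = (0, 9):
  bit 0 = 0: acc unchanged = O
  bit 1 = 1: acc = O + (1, 9) = (1, 9)
  bit 2 = 1: acc = (1, 9) + (2, 12) = (6, 14)

6P = (6, 14)


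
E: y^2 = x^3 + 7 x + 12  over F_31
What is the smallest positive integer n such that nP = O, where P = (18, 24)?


Compute successive multiples of P until we hit O:
  1P = (18, 24)
  2P = (15, 12)
  3P = (14, 23)
  4P = (1, 19)
  5P = (30, 29)
  6P = (23, 23)
  7P = (26, 21)
  8P = (7, 30)
  ... (continuing to 25P)
  25P = O

ord(P) = 25


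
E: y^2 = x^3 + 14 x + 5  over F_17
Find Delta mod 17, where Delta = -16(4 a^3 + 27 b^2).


4 a^3 + 27 b^2 = 4*14^3 + 27*5^2 = 10976 + 675 = 11651
Delta = -16 * (11651) = -186416
Delta mod 17 = 6

Delta = 6 (mod 17)


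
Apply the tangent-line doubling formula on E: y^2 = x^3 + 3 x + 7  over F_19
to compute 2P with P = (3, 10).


Doubling: s = (3 x1^2 + a) / (2 y1)
s = (3*3^2 + 3) / (2*10) mod 19 = 11
x3 = s^2 - 2 x1 mod 19 = 11^2 - 2*3 = 1
y3 = s (x1 - x3) - y1 mod 19 = 11 * (3 - 1) - 10 = 12

2P = (1, 12)


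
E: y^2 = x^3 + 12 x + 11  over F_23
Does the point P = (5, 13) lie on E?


Check whether y^2 = x^3 + 12 x + 11 (mod 23) for (x, y) = (5, 13).
LHS: y^2 = 13^2 mod 23 = 8
RHS: x^3 + 12 x + 11 = 5^3 + 12*5 + 11 mod 23 = 12
LHS != RHS

No, not on the curve


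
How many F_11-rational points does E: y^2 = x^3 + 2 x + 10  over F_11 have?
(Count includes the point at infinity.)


For each x in F_11, count y with y^2 = x^3 + 2 x + 10 mod 11:
  x = 2: RHS = 0, y in [0]  -> 1 point(s)
  x = 4: RHS = 5, y in [4, 7]  -> 2 point(s)
  x = 7: RHS = 4, y in [2, 9]  -> 2 point(s)
  x = 9: RHS = 9, y in [3, 8]  -> 2 point(s)
Affine points: 7. Add the point at infinity: total = 8.

#E(F_11) = 8


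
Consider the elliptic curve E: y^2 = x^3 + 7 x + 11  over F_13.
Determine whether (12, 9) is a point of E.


Check whether y^2 = x^3 + 7 x + 11 (mod 13) for (x, y) = (12, 9).
LHS: y^2 = 9^2 mod 13 = 3
RHS: x^3 + 7 x + 11 = 12^3 + 7*12 + 11 mod 13 = 3
LHS = RHS

Yes, on the curve


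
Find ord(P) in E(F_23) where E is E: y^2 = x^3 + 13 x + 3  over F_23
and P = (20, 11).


Compute successive multiples of P until we hit O:
  1P = (20, 11)
  2P = (19, 18)
  3P = (10, 11)
  4P = (16, 12)
  5P = (0, 7)
  6P = (15, 13)
  7P = (13, 0)
  8P = (15, 10)
  ... (continuing to 14P)
  14P = O

ord(P) = 14


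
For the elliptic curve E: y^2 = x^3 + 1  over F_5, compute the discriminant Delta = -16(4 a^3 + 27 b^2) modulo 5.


4 a^3 + 27 b^2 = 4*0^3 + 27*1^2 = 0 + 27 = 27
Delta = -16 * (27) = -432
Delta mod 5 = 3

Delta = 3 (mod 5)


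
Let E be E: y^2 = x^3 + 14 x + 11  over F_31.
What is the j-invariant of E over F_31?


Delta = -16(4 a^3 + 27 b^2) mod 31 = 24
-1728 * (4 a)^3 = -1728 * (4*14)^3 mod 31 = 8
j = 8 * 24^(-1) mod 31 = 21

j = 21 (mod 31)


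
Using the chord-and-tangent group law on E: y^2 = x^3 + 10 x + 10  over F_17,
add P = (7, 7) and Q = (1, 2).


P != Q, so use the chord formula.
s = (y2 - y1) / (x2 - x1) = (12) / (11) mod 17 = 15
x3 = s^2 - x1 - x2 mod 17 = 15^2 - 7 - 1 = 13
y3 = s (x1 - x3) - y1 mod 17 = 15 * (7 - 13) - 7 = 5

P + Q = (13, 5)


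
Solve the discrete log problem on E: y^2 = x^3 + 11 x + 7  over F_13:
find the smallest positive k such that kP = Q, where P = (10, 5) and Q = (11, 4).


Enumerate multiples of P until we hit Q = (11, 4):
  1P = (10, 5)
  2P = (9, 4)
  3P = (8, 10)
  4P = (11, 4)
Match found at i = 4.

k = 4


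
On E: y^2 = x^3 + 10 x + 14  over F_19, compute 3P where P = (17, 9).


k = 3 = 11_2 (binary, LSB first: 11)
Double-and-add from P = (17, 9):
  bit 0 = 1: acc = O + (17, 9) = (17, 9)
  bit 1 = 1: acc = (17, 9) + (13, 17) = (12, 0)

3P = (12, 0)


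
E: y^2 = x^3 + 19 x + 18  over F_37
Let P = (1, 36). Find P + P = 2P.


Doubling: s = (3 x1^2 + a) / (2 y1)
s = (3*1^2 + 19) / (2*36) mod 37 = 26
x3 = s^2 - 2 x1 mod 37 = 26^2 - 2*1 = 8
y3 = s (x1 - x3) - y1 mod 37 = 26 * (1 - 8) - 36 = 4

2P = (8, 4)


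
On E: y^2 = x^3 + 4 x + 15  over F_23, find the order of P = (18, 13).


Compute successive multiples of P until we hit O:
  1P = (18, 13)
  2P = (16, 9)
  3P = (16, 14)
  4P = (18, 10)
  5P = O

ord(P) = 5


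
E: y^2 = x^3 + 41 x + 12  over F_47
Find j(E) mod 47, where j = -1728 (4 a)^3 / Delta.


Delta = -16(4 a^3 + 27 b^2) mod 47 = 26
-1728 * (4 a)^3 = -1728 * (4*41)^3 mod 47 = 28
j = 28 * 26^(-1) mod 47 = 30

j = 30 (mod 47)


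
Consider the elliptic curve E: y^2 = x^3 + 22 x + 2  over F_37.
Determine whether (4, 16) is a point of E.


Check whether y^2 = x^3 + 22 x + 2 (mod 37) for (x, y) = (4, 16).
LHS: y^2 = 16^2 mod 37 = 34
RHS: x^3 + 22 x + 2 = 4^3 + 22*4 + 2 mod 37 = 6
LHS != RHS

No, not on the curve


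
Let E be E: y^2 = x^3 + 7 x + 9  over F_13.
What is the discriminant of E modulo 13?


4 a^3 + 27 b^2 = 4*7^3 + 27*9^2 = 1372 + 2187 = 3559
Delta = -16 * (3559) = -56944
Delta mod 13 = 9

Delta = 9 (mod 13)


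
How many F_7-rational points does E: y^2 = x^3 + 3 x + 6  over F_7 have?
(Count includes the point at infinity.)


For each x in F_7, count y with y^2 = x^3 + 3 x + 6 mod 7:
  x = 3: RHS = 0, y in [0]  -> 1 point(s)
  x = 6: RHS = 2, y in [3, 4]  -> 2 point(s)
Affine points: 3. Add the point at infinity: total = 4.

#E(F_7) = 4


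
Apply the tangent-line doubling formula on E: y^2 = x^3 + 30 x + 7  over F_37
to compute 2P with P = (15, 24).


Doubling: s = (3 x1^2 + a) / (2 y1)
s = (3*15^2 + 30) / (2*24) mod 37 = 17
x3 = s^2 - 2 x1 mod 37 = 17^2 - 2*15 = 0
y3 = s (x1 - x3) - y1 mod 37 = 17 * (15 - 0) - 24 = 9

2P = (0, 9)


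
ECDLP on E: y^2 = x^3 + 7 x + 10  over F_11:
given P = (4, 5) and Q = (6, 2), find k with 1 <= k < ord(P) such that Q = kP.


Enumerate multiples of P until we hit Q = (6, 2):
  1P = (4, 5)
  2P = (3, 6)
  3P = (5, 7)
  4P = (6, 2)
Match found at i = 4.

k = 4


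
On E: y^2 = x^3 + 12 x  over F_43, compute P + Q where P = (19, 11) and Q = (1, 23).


P != Q, so use the chord formula.
s = (y2 - y1) / (x2 - x1) = (12) / (25) mod 43 = 28
x3 = s^2 - x1 - x2 mod 43 = 28^2 - 19 - 1 = 33
y3 = s (x1 - x3) - y1 mod 43 = 28 * (19 - 33) - 11 = 27

P + Q = (33, 27)


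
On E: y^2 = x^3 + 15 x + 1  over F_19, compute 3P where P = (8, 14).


k = 3 = 11_2 (binary, LSB first: 11)
Double-and-add from P = (8, 14):
  bit 0 = 1: acc = O + (8, 14) = (8, 14)
  bit 1 = 1: acc = (8, 14) + (0, 18) = (16, 9)

3P = (16, 9)


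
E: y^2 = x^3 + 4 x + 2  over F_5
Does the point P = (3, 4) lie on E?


Check whether y^2 = x^3 + 4 x + 2 (mod 5) for (x, y) = (3, 4).
LHS: y^2 = 4^2 mod 5 = 1
RHS: x^3 + 4 x + 2 = 3^3 + 4*3 + 2 mod 5 = 1
LHS = RHS

Yes, on the curve


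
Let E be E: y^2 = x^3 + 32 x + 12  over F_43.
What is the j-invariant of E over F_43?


Delta = -16(4 a^3 + 27 b^2) mod 43 = 14
-1728 * (4 a)^3 = -1728 * (4*32)^3 mod 43 = 8
j = 8 * 14^(-1) mod 43 = 19

j = 19 (mod 43)


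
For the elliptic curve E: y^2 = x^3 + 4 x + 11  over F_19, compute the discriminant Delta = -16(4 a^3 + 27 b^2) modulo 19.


4 a^3 + 27 b^2 = 4*4^3 + 27*11^2 = 256 + 3267 = 3523
Delta = -16 * (3523) = -56368
Delta mod 19 = 5

Delta = 5 (mod 19)


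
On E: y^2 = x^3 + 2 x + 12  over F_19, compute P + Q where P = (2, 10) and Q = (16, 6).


P != Q, so use the chord formula.
s = (y2 - y1) / (x2 - x1) = (15) / (14) mod 19 = 16
x3 = s^2 - x1 - x2 mod 19 = 16^2 - 2 - 16 = 10
y3 = s (x1 - x3) - y1 mod 19 = 16 * (2 - 10) - 10 = 14

P + Q = (10, 14)


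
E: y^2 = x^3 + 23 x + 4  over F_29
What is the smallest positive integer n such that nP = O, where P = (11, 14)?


Compute successive multiples of P until we hit O:
  1P = (11, 14)
  2P = (1, 12)
  3P = (24, 24)
  4P = (3, 10)
  5P = (8, 2)
  6P = (26, 13)
  7P = (25, 14)
  8P = (22, 15)
  ... (continuing to 18P)
  18P = O

ord(P) = 18


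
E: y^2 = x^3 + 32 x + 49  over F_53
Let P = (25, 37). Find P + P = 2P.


Doubling: s = (3 x1^2 + a) / (2 y1)
s = (3*25^2 + 32) / (2*37) mod 53 = 5
x3 = s^2 - 2 x1 mod 53 = 5^2 - 2*25 = 28
y3 = s (x1 - x3) - y1 mod 53 = 5 * (25 - 28) - 37 = 1

2P = (28, 1)


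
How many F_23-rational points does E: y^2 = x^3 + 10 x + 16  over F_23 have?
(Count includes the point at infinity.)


For each x in F_23, count y with y^2 = x^3 + 10 x + 16 mod 23:
  x = 0: RHS = 16, y in [4, 19]  -> 2 point(s)
  x = 1: RHS = 4, y in [2, 21]  -> 2 point(s)
  x = 3: RHS = 4, y in [2, 21]  -> 2 point(s)
  x = 6: RHS = 16, y in [4, 19]  -> 2 point(s)
  x = 10: RHS = 12, y in [9, 14]  -> 2 point(s)
  x = 11: RHS = 8, y in [10, 13]  -> 2 point(s)
  x = 12: RHS = 1, y in [1, 22]  -> 2 point(s)
  x = 14: RHS = 2, y in [5, 18]  -> 2 point(s)
  x = 17: RHS = 16, y in [4, 19]  -> 2 point(s)
  x = 18: RHS = 2, y in [5, 18]  -> 2 point(s)
  x = 19: RHS = 4, y in [2, 21]  -> 2 point(s)
Affine points: 22. Add the point at infinity: total = 23.

#E(F_23) = 23


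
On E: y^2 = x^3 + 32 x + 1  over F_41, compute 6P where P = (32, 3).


k = 6 = 110_2 (binary, LSB first: 011)
Double-and-add from P = (32, 3):
  bit 0 = 0: acc unchanged = O
  bit 1 = 1: acc = O + (22, 18) = (22, 18)
  bit 2 = 1: acc = (22, 18) + (34, 34) = (5, 32)

6P = (5, 32)


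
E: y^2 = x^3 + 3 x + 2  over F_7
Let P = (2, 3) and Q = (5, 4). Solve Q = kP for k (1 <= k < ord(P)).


Enumerate multiples of P until we hit Q = (5, 4):
  1P = (2, 3)
  2P = (4, 6)
  3P = (5, 3)
  4P = (0, 4)
  5P = (0, 3)
  6P = (5, 4)
Match found at i = 6.

k = 6


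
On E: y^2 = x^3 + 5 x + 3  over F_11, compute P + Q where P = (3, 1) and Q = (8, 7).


P != Q, so use the chord formula.
s = (y2 - y1) / (x2 - x1) = (6) / (5) mod 11 = 10
x3 = s^2 - x1 - x2 mod 11 = 10^2 - 3 - 8 = 1
y3 = s (x1 - x3) - y1 mod 11 = 10 * (3 - 1) - 1 = 8

P + Q = (1, 8)


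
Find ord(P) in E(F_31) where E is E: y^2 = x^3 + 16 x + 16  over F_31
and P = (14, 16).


Compute successive multiples of P until we hit O:
  1P = (14, 16)
  2P = (11, 29)
  3P = (11, 2)
  4P = (14, 15)
  5P = O

ord(P) = 5


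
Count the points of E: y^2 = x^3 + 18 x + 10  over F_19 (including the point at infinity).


For each x in F_19, count y with y^2 = x^3 + 18 x + 10 mod 19:
  x = 2: RHS = 16, y in [4, 15]  -> 2 point(s)
  x = 5: RHS = 16, y in [4, 15]  -> 2 point(s)
  x = 6: RHS = 11, y in [7, 12]  -> 2 point(s)
  x = 7: RHS = 4, y in [2, 17]  -> 2 point(s)
  x = 8: RHS = 1, y in [1, 18]  -> 2 point(s)
  x = 11: RHS = 0, y in [0]  -> 1 point(s)
  x = 12: RHS = 16, y in [4, 15]  -> 2 point(s)
  x = 13: RHS = 9, y in [3, 16]  -> 2 point(s)
  x = 14: RHS = 4, y in [2, 17]  -> 2 point(s)
  x = 15: RHS = 7, y in [8, 11]  -> 2 point(s)
  x = 16: RHS = 5, y in [9, 10]  -> 2 point(s)
  x = 17: RHS = 4, y in [2, 17]  -> 2 point(s)
Affine points: 23. Add the point at infinity: total = 24.

#E(F_19) = 24


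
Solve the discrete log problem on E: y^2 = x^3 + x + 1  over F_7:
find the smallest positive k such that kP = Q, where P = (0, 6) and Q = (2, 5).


Enumerate multiples of P until we hit Q = (2, 5):
  1P = (0, 6)
  2P = (2, 2)
  3P = (2, 5)
Match found at i = 3.

k = 3


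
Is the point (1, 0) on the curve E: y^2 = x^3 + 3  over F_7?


Check whether y^2 = x^3 + 0 x + 3 (mod 7) for (x, y) = (1, 0).
LHS: y^2 = 0^2 mod 7 = 0
RHS: x^3 + 0 x + 3 = 1^3 + 0*1 + 3 mod 7 = 4
LHS != RHS

No, not on the curve


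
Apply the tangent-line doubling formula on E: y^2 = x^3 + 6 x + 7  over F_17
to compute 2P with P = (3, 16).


Doubling: s = (3 x1^2 + a) / (2 y1)
s = (3*3^2 + 6) / (2*16) mod 17 = 9
x3 = s^2 - 2 x1 mod 17 = 9^2 - 2*3 = 7
y3 = s (x1 - x3) - y1 mod 17 = 9 * (3 - 7) - 16 = 16

2P = (7, 16)


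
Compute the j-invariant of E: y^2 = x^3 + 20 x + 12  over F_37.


Delta = -16(4 a^3 + 27 b^2) mod 37 = 32
-1728 * (4 a)^3 = -1728 * (4*20)^3 mod 37 = 8
j = 8 * 32^(-1) mod 37 = 28

j = 28 (mod 37)


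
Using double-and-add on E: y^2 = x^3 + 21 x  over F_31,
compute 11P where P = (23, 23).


k = 11 = 1011_2 (binary, LSB first: 1101)
Double-and-add from P = (23, 23):
  bit 0 = 1: acc = O + (23, 23) = (23, 23)
  bit 1 = 1: acc = (23, 23) + (18, 17) = (15, 30)
  bit 2 = 0: acc unchanged = (15, 30)
  bit 3 = 1: acc = (15, 30) + (14, 0) = (3, 20)

11P = (3, 20)


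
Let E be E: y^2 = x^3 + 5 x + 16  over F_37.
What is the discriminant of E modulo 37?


4 a^3 + 27 b^2 = 4*5^3 + 27*16^2 = 500 + 6912 = 7412
Delta = -16 * (7412) = -118592
Delta mod 37 = 30

Delta = 30 (mod 37)


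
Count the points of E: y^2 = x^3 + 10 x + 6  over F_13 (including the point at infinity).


For each x in F_13, count y with y^2 = x^3 + 10 x + 6 mod 13:
  x = 1: RHS = 4, y in [2, 11]  -> 2 point(s)
  x = 5: RHS = 12, y in [5, 8]  -> 2 point(s)
  x = 6: RHS = 9, y in [3, 10]  -> 2 point(s)
  x = 7: RHS = 3, y in [4, 9]  -> 2 point(s)
  x = 8: RHS = 0, y in [0]  -> 1 point(s)
  x = 10: RHS = 1, y in [1, 12]  -> 2 point(s)
  x = 11: RHS = 4, y in [2, 11]  -> 2 point(s)
Affine points: 13. Add the point at infinity: total = 14.

#E(F_13) = 14


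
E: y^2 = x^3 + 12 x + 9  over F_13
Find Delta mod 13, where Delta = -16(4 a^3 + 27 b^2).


4 a^3 + 27 b^2 = 4*12^3 + 27*9^2 = 6912 + 2187 = 9099
Delta = -16 * (9099) = -145584
Delta mod 13 = 3

Delta = 3 (mod 13)


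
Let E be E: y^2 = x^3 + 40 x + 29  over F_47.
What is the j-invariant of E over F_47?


Delta = -16(4 a^3 + 27 b^2) mod 47 = 1
-1728 * (4 a)^3 = -1728 * (4*40)^3 mod 47 = 14
j = 14 * 1^(-1) mod 47 = 14

j = 14 (mod 47)


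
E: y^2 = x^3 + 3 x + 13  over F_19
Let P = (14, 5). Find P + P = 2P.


Doubling: s = (3 x1^2 + a) / (2 y1)
s = (3*14^2 + 3) / (2*5) mod 19 = 4
x3 = s^2 - 2 x1 mod 19 = 4^2 - 2*14 = 7
y3 = s (x1 - x3) - y1 mod 19 = 4 * (14 - 7) - 5 = 4

2P = (7, 4)


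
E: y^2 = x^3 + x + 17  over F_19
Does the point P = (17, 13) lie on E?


Check whether y^2 = x^3 + 1 x + 17 (mod 19) for (x, y) = (17, 13).
LHS: y^2 = 13^2 mod 19 = 17
RHS: x^3 + 1 x + 17 = 17^3 + 1*17 + 17 mod 19 = 7
LHS != RHS

No, not on the curve


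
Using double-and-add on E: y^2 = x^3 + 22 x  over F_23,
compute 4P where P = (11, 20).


k = 4 = 100_2 (binary, LSB first: 001)
Double-and-add from P = (11, 20):
  bit 0 = 0: acc unchanged = O
  bit 1 = 0: acc unchanged = O
  bit 2 = 1: acc = O + (2, 11) = (2, 11)

4P = (2, 11)


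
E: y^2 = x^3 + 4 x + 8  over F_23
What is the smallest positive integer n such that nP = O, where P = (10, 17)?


Compute successive multiples of P until we hit O:
  1P = (10, 17)
  2P = (11, 16)
  3P = (3, 22)
  4P = (3, 1)
  5P = (11, 7)
  6P = (10, 6)
  7P = O

ord(P) = 7


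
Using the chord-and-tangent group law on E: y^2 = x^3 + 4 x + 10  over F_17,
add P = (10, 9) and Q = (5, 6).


P != Q, so use the chord formula.
s = (y2 - y1) / (x2 - x1) = (14) / (12) mod 17 = 4
x3 = s^2 - x1 - x2 mod 17 = 4^2 - 10 - 5 = 1
y3 = s (x1 - x3) - y1 mod 17 = 4 * (10 - 1) - 9 = 10

P + Q = (1, 10)


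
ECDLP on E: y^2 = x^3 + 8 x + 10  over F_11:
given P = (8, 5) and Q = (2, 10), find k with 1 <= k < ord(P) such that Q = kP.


Enumerate multiples of P until we hit Q = (2, 10):
  1P = (8, 5)
  2P = (10, 10)
  3P = (2, 10)
Match found at i = 3.

k = 3


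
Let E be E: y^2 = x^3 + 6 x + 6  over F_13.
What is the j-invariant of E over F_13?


Delta = -16(4 a^3 + 27 b^2) mod 13 = 4
-1728 * (4 a)^3 = -1728 * (4*6)^3 mod 13 = 5
j = 5 * 4^(-1) mod 13 = 11

j = 11 (mod 13)


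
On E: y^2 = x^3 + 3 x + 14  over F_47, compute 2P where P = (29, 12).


Doubling: s = (3 x1^2 + a) / (2 y1)
s = (3*29^2 + 3) / (2*12) mod 47 = 23
x3 = s^2 - 2 x1 mod 47 = 23^2 - 2*29 = 1
y3 = s (x1 - x3) - y1 mod 47 = 23 * (29 - 1) - 12 = 21

2P = (1, 21)


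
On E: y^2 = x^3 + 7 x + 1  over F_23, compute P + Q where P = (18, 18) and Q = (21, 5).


P != Q, so use the chord formula.
s = (y2 - y1) / (x2 - x1) = (10) / (3) mod 23 = 11
x3 = s^2 - x1 - x2 mod 23 = 11^2 - 18 - 21 = 13
y3 = s (x1 - x3) - y1 mod 23 = 11 * (18 - 13) - 18 = 14

P + Q = (13, 14)


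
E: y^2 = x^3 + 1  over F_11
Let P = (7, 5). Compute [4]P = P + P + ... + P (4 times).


k = 4 = 100_2 (binary, LSB first: 001)
Double-and-add from P = (7, 5):
  bit 0 = 0: acc unchanged = O
  bit 1 = 0: acc unchanged = O
  bit 2 = 1: acc = O + (0, 10) = (0, 10)

4P = (0, 10)


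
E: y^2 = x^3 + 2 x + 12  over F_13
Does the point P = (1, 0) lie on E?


Check whether y^2 = x^3 + 2 x + 12 (mod 13) for (x, y) = (1, 0).
LHS: y^2 = 0^2 mod 13 = 0
RHS: x^3 + 2 x + 12 = 1^3 + 2*1 + 12 mod 13 = 2
LHS != RHS

No, not on the curve


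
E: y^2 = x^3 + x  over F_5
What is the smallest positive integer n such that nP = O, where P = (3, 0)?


Compute successive multiples of P until we hit O:
  1P = (3, 0)
  2P = O

ord(P) = 2


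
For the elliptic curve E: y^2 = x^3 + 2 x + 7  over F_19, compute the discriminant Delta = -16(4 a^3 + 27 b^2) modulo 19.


4 a^3 + 27 b^2 = 4*2^3 + 27*7^2 = 32 + 1323 = 1355
Delta = -16 * (1355) = -21680
Delta mod 19 = 18

Delta = 18 (mod 19)


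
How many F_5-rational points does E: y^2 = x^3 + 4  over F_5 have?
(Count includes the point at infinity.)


For each x in F_5, count y with y^2 = x^3 + 0 x + 4 mod 5:
  x = 0: RHS = 4, y in [2, 3]  -> 2 point(s)
  x = 1: RHS = 0, y in [0]  -> 1 point(s)
  x = 3: RHS = 1, y in [1, 4]  -> 2 point(s)
Affine points: 5. Add the point at infinity: total = 6.

#E(F_5) = 6


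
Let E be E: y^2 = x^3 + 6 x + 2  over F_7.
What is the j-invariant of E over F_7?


Delta = -16(4 a^3 + 27 b^2) mod 7 = 2
-1728 * (4 a)^3 = -1728 * (4*6)^3 mod 7 = 6
j = 6 * 2^(-1) mod 7 = 3

j = 3 (mod 7)


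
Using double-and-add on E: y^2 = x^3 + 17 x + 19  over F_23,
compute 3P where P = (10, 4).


k = 3 = 11_2 (binary, LSB first: 11)
Double-and-add from P = (10, 4):
  bit 0 = 1: acc = O + (10, 4) = (10, 4)
  bit 1 = 1: acc = (10, 4) + (21, 0) = (10, 19)

3P = (10, 19)


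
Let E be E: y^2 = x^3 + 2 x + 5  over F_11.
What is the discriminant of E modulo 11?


4 a^3 + 27 b^2 = 4*2^3 + 27*5^2 = 32 + 675 = 707
Delta = -16 * (707) = -11312
Delta mod 11 = 7

Delta = 7 (mod 11)


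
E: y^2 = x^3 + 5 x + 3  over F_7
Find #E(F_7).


For each x in F_7, count y with y^2 = x^3 + 5 x + 3 mod 7:
  x = 1: RHS = 2, y in [3, 4]  -> 2 point(s)
  x = 2: RHS = 0, y in [0]  -> 1 point(s)
  x = 6: RHS = 4, y in [2, 5]  -> 2 point(s)
Affine points: 5. Add the point at infinity: total = 6.

#E(F_7) = 6


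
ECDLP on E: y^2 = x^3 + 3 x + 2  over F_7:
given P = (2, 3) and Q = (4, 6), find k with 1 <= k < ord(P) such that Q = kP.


Enumerate multiples of P until we hit Q = (4, 6):
  1P = (2, 3)
  2P = (4, 6)
Match found at i = 2.

k = 2


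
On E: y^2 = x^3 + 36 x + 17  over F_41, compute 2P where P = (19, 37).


Doubling: s = (3 x1^2 + a) / (2 y1)
s = (3*19^2 + 36) / (2*37) mod 41 = 19
x3 = s^2 - 2 x1 mod 41 = 19^2 - 2*19 = 36
y3 = s (x1 - x3) - y1 mod 41 = 19 * (19 - 36) - 37 = 9

2P = (36, 9)


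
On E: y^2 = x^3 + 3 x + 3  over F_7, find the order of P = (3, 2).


Compute successive multiples of P until we hit O:
  1P = (3, 2)
  2P = (3, 5)
  3P = O

ord(P) = 3


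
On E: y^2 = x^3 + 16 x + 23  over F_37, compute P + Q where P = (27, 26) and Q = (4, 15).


P != Q, so use the chord formula.
s = (y2 - y1) / (x2 - x1) = (26) / (14) mod 37 = 23
x3 = s^2 - x1 - x2 mod 37 = 23^2 - 27 - 4 = 17
y3 = s (x1 - x3) - y1 mod 37 = 23 * (27 - 17) - 26 = 19

P + Q = (17, 19)


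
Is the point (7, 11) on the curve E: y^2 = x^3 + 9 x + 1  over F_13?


Check whether y^2 = x^3 + 9 x + 1 (mod 13) for (x, y) = (7, 11).
LHS: y^2 = 11^2 mod 13 = 4
RHS: x^3 + 9 x + 1 = 7^3 + 9*7 + 1 mod 13 = 4
LHS = RHS

Yes, on the curve


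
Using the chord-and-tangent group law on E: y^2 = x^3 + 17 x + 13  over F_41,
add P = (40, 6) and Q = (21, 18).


P != Q, so use the chord formula.
s = (y2 - y1) / (x2 - x1) = (12) / (22) mod 41 = 8
x3 = s^2 - x1 - x2 mod 41 = 8^2 - 40 - 21 = 3
y3 = s (x1 - x3) - y1 mod 41 = 8 * (40 - 3) - 6 = 3

P + Q = (3, 3)


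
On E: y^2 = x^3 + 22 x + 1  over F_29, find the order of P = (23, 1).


Compute successive multiples of P until we hit O:
  1P = (23, 1)
  2P = (3, 23)
  3P = (19, 12)
  4P = (0, 1)
  5P = (6, 28)
  6P = (25, 9)
  7P = (26, 16)
  8P = (5, 2)
  ... (continuing to 36P)
  36P = O

ord(P) = 36


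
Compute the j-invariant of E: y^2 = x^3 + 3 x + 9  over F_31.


Delta = -16(4 a^3 + 27 b^2) mod 31 = 15
-1728 * (4 a)^3 = -1728 * (4*3)^3 mod 31 = 29
j = 29 * 15^(-1) mod 31 = 4

j = 4 (mod 31)


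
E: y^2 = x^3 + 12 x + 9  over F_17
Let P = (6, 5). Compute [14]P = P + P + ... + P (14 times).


k = 14 = 1110_2 (binary, LSB first: 0111)
Double-and-add from P = (6, 5):
  bit 0 = 0: acc unchanged = O
  bit 1 = 1: acc = O + (13, 13) = (13, 13)
  bit 2 = 1: acc = (13, 13) + (9, 8) = (4, 11)
  bit 3 = 1: acc = (4, 11) + (16, 9) = (6, 12)

14P = (6, 12)


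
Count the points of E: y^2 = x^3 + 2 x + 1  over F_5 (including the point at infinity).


For each x in F_5, count y with y^2 = x^3 + 2 x + 1 mod 5:
  x = 0: RHS = 1, y in [1, 4]  -> 2 point(s)
  x = 1: RHS = 4, y in [2, 3]  -> 2 point(s)
  x = 3: RHS = 4, y in [2, 3]  -> 2 point(s)
Affine points: 6. Add the point at infinity: total = 7.

#E(F_5) = 7


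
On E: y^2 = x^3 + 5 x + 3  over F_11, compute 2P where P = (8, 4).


Doubling: s = (3 x1^2 + a) / (2 y1)
s = (3*8^2 + 5) / (2*4) mod 11 = 4
x3 = s^2 - 2 x1 mod 11 = 4^2 - 2*8 = 0
y3 = s (x1 - x3) - y1 mod 11 = 4 * (8 - 0) - 4 = 6

2P = (0, 6)


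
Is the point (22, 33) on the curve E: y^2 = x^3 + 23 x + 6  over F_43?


Check whether y^2 = x^3 + 23 x + 6 (mod 43) for (x, y) = (22, 33).
LHS: y^2 = 33^2 mod 43 = 14
RHS: x^3 + 23 x + 6 = 22^3 + 23*22 + 6 mod 43 = 23
LHS != RHS

No, not on the curve


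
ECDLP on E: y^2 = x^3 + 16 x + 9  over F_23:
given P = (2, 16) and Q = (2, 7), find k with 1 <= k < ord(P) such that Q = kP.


Enumerate multiples of P until we hit Q = (2, 7):
  1P = (2, 16)
  2P = (0, 3)
  3P = (0, 20)
  4P = (2, 7)
Match found at i = 4.

k = 4


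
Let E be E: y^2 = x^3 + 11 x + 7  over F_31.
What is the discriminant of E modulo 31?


4 a^3 + 27 b^2 = 4*11^3 + 27*7^2 = 5324 + 1323 = 6647
Delta = -16 * (6647) = -106352
Delta mod 31 = 9

Delta = 9 (mod 31)


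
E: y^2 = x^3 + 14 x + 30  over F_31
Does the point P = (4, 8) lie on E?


Check whether y^2 = x^3 + 14 x + 30 (mod 31) for (x, y) = (4, 8).
LHS: y^2 = 8^2 mod 31 = 2
RHS: x^3 + 14 x + 30 = 4^3 + 14*4 + 30 mod 31 = 26
LHS != RHS

No, not on the curve


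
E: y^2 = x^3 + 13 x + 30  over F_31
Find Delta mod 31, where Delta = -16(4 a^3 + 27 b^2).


4 a^3 + 27 b^2 = 4*13^3 + 27*30^2 = 8788 + 24300 = 33088
Delta = -16 * (33088) = -529408
Delta mod 31 = 10

Delta = 10 (mod 31)


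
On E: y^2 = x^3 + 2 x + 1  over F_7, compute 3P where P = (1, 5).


k = 3 = 11_2 (binary, LSB first: 11)
Double-and-add from P = (1, 5):
  bit 0 = 1: acc = O + (1, 5) = (1, 5)
  bit 1 = 1: acc = (1, 5) + (0, 6) = (0, 1)

3P = (0, 1)


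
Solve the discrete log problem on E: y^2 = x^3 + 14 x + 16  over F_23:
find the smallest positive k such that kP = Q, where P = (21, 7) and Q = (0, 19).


Enumerate multiples of P until we hit Q = (0, 19):
  1P = (21, 7)
  2P = (22, 1)
  3P = (16, 9)
  4P = (11, 12)
  5P = (20, 4)
  6P = (14, 14)
  7P = (12, 7)
  8P = (13, 16)
  9P = (5, 21)
  10P = (1, 10)
  11P = (2, 12)
  12P = (3, 4)
  13P = (15, 17)
  14P = (0, 4)
  15P = (10, 11)
  16P = (10, 12)
  17P = (0, 19)
Match found at i = 17.

k = 17


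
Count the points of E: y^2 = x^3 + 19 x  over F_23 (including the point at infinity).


For each x in F_23, count y with y^2 = x^3 + 19 x + 0 mod 23:
  x = 0: RHS = 0, y in [0]  -> 1 point(s)
  x = 2: RHS = 0, y in [0]  -> 1 point(s)
  x = 4: RHS = 2, y in [5, 18]  -> 2 point(s)
  x = 5: RHS = 13, y in [6, 17]  -> 2 point(s)
  x = 6: RHS = 8, y in [10, 13]  -> 2 point(s)
  x = 7: RHS = 16, y in [4, 19]  -> 2 point(s)
  x = 9: RHS = 3, y in [7, 16]  -> 2 point(s)
  x = 12: RHS = 1, y in [1, 22]  -> 2 point(s)
  x = 13: RHS = 6, y in [11, 12]  -> 2 point(s)
  x = 15: RHS = 3, y in [7, 16]  -> 2 point(s)
  x = 20: RHS = 8, y in [10, 13]  -> 2 point(s)
  x = 21: RHS = 0, y in [0]  -> 1 point(s)
  x = 22: RHS = 3, y in [7, 16]  -> 2 point(s)
Affine points: 23. Add the point at infinity: total = 24.

#E(F_23) = 24


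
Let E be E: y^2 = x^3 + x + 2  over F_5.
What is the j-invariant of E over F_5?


Delta = -16(4 a^3 + 27 b^2) mod 5 = 3
-1728 * (4 a)^3 = -1728 * (4*1)^3 mod 5 = 3
j = 3 * 3^(-1) mod 5 = 1

j = 1 (mod 5)


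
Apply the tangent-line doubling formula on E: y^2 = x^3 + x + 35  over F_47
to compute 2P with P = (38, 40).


Doubling: s = (3 x1^2 + a) / (2 y1)
s = (3*38^2 + 1) / (2*40) mod 47 = 43
x3 = s^2 - 2 x1 mod 47 = 43^2 - 2*38 = 34
y3 = s (x1 - x3) - y1 mod 47 = 43 * (38 - 34) - 40 = 38

2P = (34, 38)


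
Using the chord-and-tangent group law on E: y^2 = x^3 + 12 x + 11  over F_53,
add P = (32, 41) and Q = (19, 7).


P != Q, so use the chord formula.
s = (y2 - y1) / (x2 - x1) = (19) / (40) mod 53 = 23
x3 = s^2 - x1 - x2 mod 53 = 23^2 - 32 - 19 = 1
y3 = s (x1 - x3) - y1 mod 53 = 23 * (32 - 1) - 41 = 36

P + Q = (1, 36)


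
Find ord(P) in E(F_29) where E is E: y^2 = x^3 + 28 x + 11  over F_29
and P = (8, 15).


Compute successive multiples of P until we hit O:
  1P = (8, 15)
  2P = (12, 4)
  3P = (22, 9)
  4P = (27, 18)
  5P = (17, 8)
  6P = (20, 4)
  7P = (25, 3)
  8P = (26, 25)
  ... (continuing to 19P)
  19P = O

ord(P) = 19


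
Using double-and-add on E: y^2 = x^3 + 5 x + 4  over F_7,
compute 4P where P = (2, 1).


k = 4 = 100_2 (binary, LSB first: 001)
Double-and-add from P = (2, 1):
  bit 0 = 0: acc unchanged = O
  bit 1 = 0: acc unchanged = O
  bit 2 = 1: acc = O + (2, 6) = (2, 6)

4P = (2, 6)


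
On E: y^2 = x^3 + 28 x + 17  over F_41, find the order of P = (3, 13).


Compute successive multiples of P until we hit O:
  1P = (3, 13)
  2P = (12, 20)
  3P = (18, 30)
  4P = (16, 16)
  5P = (32, 15)
  6P = (14, 23)
  7P = (15, 32)
  8P = (7, 8)
  ... (continuing to 47P)
  47P = O

ord(P) = 47
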